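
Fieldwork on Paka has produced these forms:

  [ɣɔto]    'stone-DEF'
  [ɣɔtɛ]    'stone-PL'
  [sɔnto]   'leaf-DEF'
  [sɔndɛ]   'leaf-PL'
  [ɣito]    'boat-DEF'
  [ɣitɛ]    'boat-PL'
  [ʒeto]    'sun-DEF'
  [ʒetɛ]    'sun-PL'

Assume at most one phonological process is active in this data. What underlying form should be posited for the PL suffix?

The PL morpheme has two allomorphs, [-dɛ] and [-tɛ].
The DEF suffix, which begins with [t], is invariant after every stem; so [t] is not altered by any rule here.
So the underlying form is /-dɛ/, and voiced stops become voiceless after a vowel.

/-dɛ/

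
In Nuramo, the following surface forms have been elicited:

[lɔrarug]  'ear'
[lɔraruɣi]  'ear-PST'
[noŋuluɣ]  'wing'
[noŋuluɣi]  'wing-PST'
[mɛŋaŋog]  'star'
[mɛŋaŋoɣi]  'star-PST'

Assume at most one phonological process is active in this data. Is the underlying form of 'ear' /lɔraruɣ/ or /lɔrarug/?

The root 'ear' surfaces as [lɔrarug] and [lɔraruɣi], with a stem-final [g] ~ [ɣ] alternation.
The stem 'wing' ([noŋuluɣ], [noŋuluɣi]) shows [ɣ] unchanged in both environments, so [ɣ] cannot be basic with [g] derived in isolation.
The alternation reflects intervocalic spirantization: voiced stops become fricatives between vowels. /g/ is underlying.

/lɔrarug/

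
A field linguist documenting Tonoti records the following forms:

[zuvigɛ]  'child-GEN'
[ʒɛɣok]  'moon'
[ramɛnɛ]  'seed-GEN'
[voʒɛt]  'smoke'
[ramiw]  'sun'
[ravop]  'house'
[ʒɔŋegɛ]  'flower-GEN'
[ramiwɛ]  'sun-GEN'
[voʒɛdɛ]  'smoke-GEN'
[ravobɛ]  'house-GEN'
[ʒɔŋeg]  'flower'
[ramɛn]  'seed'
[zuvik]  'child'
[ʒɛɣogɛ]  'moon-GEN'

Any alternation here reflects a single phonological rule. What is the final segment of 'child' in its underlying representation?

/k/

In [zuvik] and [zuvigɛ] the final segment of 'child' alternates: [k] ~ [g].
Compare 'flower', with invariant [g] in [ʒɔŋeg] and [ʒɔŋegɛ]: an analysis with underlying /g/ and a rule producing [k] in isolation would wrongly predict alternation here too.
The alternation reflects intervocalic voicing: voiceless stops become voiced between vowels. /k/ is underlying.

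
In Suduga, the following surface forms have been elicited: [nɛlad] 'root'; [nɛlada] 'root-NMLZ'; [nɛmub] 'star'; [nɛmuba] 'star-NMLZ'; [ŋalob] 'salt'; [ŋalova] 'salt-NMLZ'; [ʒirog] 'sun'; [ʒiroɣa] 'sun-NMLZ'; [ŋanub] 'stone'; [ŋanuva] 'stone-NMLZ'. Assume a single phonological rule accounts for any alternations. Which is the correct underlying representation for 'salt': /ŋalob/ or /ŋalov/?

The stem for 'salt' ends in [b] in [ŋalob] but [v] in [ŋalova].
Compare 'star', with invariant [b] in [nɛmub] and [nɛmuba]: an analysis with underlying /b/ and a rule producing [v] before the NMLZ suffix would wrongly predict alternation here too.
So /v/ is underlying, and a rule of word-final hardening — voiced fricatives become stops word-finally — gives [b].

/ŋalov/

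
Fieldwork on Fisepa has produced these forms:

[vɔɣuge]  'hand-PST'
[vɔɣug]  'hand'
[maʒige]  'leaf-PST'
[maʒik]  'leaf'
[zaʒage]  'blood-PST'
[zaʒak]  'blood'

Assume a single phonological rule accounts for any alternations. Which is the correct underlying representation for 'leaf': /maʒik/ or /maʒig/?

'leaf' shows [g] ~ [k] at the end of the stem ([maʒige] vs [maʒik]).
But 'hand' keeps [g] in both environments ([vɔɣuge], [vɔɣug]), so there is no rule changing /g/ to [k] in isolation.
The alternation reflects intervocalic voicing: voiceless stops become voiced between vowels. /k/ is underlying.

/maʒik/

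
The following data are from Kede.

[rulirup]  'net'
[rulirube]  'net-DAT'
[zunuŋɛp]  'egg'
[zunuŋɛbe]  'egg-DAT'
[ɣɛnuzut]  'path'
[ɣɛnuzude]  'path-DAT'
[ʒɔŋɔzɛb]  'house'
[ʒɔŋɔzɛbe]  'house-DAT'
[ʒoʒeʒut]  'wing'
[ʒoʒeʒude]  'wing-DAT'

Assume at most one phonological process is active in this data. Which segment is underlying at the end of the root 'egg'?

In [zunuŋɛp] and [zunuŋɛbe] the final segment of 'egg' alternates: [p] ~ [b].
But 'house' keeps [b] in both environments ([ʒɔŋɔzɛb], [ʒɔŋɔzɛbe]), so there is no rule changing /b/ to [p] in isolation.
The underlying segment must be /p/; voiceless stops become voiced between vowels, yielding [b] there.

/p/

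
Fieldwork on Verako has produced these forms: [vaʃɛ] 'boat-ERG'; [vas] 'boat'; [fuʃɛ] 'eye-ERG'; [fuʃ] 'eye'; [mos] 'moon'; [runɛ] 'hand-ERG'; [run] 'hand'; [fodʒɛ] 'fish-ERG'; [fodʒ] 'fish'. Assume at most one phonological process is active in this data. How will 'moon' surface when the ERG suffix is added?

The root 'boat' surfaces as [vaʃɛ] and [vas], with a stem-final [ʃ] ~ [s] alternation.
If /ʃ/ were underlying and a rule turned it into [s] in isolation, 'eye' would also alternate; but it has [ʃ] in both [fuʃɛ] and [fuʃ].
So /s/ is underlying, and a rule of palatalization before a front vowel — /s/ becomes palato-alveolar [ʃ] before a front vowel — gives [ʃ].
The one attested form of 'moon', [mos], shows underlying /mos/. Applying the same rule before a front vowel gives [moʃɛ].

[moʃɛ]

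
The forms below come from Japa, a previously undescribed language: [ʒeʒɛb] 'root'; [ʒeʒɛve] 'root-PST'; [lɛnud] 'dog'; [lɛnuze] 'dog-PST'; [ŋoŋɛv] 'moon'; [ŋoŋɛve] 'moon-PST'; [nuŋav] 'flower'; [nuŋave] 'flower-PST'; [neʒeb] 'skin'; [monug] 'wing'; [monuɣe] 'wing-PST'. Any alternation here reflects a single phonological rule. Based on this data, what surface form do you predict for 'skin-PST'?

The root 'root' surfaces as [ʒeʒɛb] and [ʒeʒɛve], with a stem-final [b] ~ [v] alternation.
If /v/ were underlying and a rule turned it into [b] in isolation, 'flower' would also alternate; but it has [v] in both [nuŋav] and [nuŋave].
So /b/ is underlying, and a rule of intervocalic spirantization — voiced stops become fricatives between vowels — gives [v].
From [neʒeb] the stem 'skin' is /neʒeb/; between vowels this yields [neʒeve].

[neʒeve]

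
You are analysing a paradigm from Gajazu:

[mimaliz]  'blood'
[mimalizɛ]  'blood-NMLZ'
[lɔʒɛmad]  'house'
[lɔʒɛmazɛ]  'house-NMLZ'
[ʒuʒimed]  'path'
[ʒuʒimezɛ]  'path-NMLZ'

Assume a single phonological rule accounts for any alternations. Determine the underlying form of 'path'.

/ʒuʒimed/

The root 'path' surfaces as [ʒuʒimed] and [ʒuʒimezɛ], with a stem-final [d] ~ [z] alternation.
The stem 'blood' ([mimaliz], [mimalizɛ]) shows [z] unchanged in both environments, so [z] cannot be basic with [d] derived in isolation.
The underlying segment must be /d/; voiced stops become fricatives between vowels, yielding [z] there.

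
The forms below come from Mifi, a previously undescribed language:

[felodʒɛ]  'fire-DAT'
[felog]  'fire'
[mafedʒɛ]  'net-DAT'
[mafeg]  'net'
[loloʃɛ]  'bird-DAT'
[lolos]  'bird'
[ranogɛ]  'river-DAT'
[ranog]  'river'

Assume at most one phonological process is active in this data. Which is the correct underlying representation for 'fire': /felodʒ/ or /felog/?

/felodʒ/

In [felodʒɛ] and [felog] the final segment of 'fire' alternates: [dʒ] ~ [g].
If /g/ were underlying and a rule turned it into [dʒ] before the DAT suffix, 'river' would also alternate; but it has [g] in both [ranogɛ] and [ranog].
The underlying segment must be /dʒ/; palato-alveolar /dʒ/ and /ʃ/ become [g] and [s] when no front vowel follows, yielding [g] there.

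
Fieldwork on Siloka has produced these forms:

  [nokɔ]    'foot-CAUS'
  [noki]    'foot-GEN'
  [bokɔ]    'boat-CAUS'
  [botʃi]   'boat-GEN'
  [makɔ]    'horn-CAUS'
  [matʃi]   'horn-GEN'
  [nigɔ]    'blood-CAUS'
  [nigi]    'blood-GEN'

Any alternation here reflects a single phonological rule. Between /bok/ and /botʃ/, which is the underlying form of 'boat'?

/botʃ/

In [bokɔ] and [botʃi] the final segment of 'boat' alternates: [k] ~ [tʃ].
Compare 'foot', with invariant [k] in [nokɔ] and [noki]: an analysis with underlying /k/ and a rule producing [tʃ] before the GEN suffix would wrongly predict alternation here too.
The underlying segment must be /tʃ/; palato-alveolar /tʃ/ becomes [k] when no front vowel follows, yielding [k] there.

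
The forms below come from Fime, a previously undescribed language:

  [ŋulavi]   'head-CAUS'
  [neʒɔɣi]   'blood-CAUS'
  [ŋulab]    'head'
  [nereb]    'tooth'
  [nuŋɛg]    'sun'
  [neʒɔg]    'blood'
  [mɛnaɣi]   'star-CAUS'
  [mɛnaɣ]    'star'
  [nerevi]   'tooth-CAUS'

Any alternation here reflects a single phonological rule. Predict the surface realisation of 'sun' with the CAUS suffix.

[nuŋɛɣi]

'blood' shows [ɣ] ~ [g] at the end of the stem ([neʒɔɣi] vs [neʒɔg]).
But 'star' keeps [ɣ] in both environments ([mɛnaɣi], [mɛnaɣ]), so there is no rule changing /ɣ/ to [g] in isolation.
Therefore /g/ is basic and [ɣ] is derived by intervocalic spirantization (voiced stops become fricatives between vowels).
The one attested form of 'sun', [nuŋɛg], shows underlying /nuŋɛg/. Applying the same rule between vowels gives [nuŋɛɣi].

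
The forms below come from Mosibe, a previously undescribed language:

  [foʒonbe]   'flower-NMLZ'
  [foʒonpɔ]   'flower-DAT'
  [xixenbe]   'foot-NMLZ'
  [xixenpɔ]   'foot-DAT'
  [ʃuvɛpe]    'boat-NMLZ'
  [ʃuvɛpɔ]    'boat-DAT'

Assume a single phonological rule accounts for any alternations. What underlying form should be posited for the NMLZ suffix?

/-be/

The NMLZ suffix surfaces as [-be] and [-pe], depending on the final segment of the stem.
The DAT suffix, which begins with [p], is invariant after every stem; so [p] is not altered by any rule here.
The NMLZ suffix is therefore /-be/ underlyingly, with post-vocalic devoicing: voiced stops become voiceless after a vowel.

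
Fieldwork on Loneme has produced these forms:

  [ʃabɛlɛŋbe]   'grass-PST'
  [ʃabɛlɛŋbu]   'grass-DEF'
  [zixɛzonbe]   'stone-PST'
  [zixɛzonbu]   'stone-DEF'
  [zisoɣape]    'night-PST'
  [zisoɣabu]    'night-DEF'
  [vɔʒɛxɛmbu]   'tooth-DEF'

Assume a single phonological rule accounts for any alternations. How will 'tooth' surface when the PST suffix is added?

The PST suffix surfaces as [-be] and [-pe], depending on the final segment of the stem.
By contrast the DEF suffix keeps its initial [b] throughout — that segment must be underlying.
The PST suffix is therefore /-pe/ underlyingly, with post-nasal voicing: voiceless stops become voiced after a nasal.
After 'tooth', which ends in a nasal, the suffix surfaces as [-be], giving [vɔʒɛxɛmbe].

[vɔʒɛxɛmbe]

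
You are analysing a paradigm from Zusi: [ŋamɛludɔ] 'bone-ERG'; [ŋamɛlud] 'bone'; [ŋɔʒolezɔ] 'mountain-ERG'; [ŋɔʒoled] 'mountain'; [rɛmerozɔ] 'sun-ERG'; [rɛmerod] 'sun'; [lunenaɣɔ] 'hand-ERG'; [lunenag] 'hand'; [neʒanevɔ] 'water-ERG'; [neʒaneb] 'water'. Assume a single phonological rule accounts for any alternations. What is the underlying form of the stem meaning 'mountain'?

'mountain' shows [z] ~ [d] at the end of the stem ([ŋɔʒolezɔ] vs [ŋɔʒoled]).
Compare 'bone', with invariant [d] in [ŋamɛludɔ] and [ŋamɛlud]: an analysis with underlying /d/ and a rule producing [z] before the ERG suffix would wrongly predict alternation here too.
So /z/ is underlying, and a rule of word-final hardening — voiced fricatives become stops word-finally — gives [d].
The underlying form of 'mountain' is therefore /ŋɔʒolez/.

/ŋɔʒolez/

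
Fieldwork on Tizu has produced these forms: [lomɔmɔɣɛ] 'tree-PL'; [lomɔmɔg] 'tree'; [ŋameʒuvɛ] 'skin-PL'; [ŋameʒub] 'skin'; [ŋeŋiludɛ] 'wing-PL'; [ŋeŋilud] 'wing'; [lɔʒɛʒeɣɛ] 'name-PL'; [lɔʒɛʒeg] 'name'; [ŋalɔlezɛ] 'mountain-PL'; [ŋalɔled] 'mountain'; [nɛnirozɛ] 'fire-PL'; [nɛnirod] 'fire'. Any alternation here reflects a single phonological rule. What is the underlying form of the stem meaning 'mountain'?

The root 'mountain' surfaces as [ŋalɔlezɛ] and [ŋalɔled], with a stem-final [z] ~ [d] alternation.
But 'wing' keeps [d] in both environments ([ŋeŋiludɛ], [ŋeŋilud]), so there is no rule changing /d/ to [z] before the PL suffix.
The underlying segment must be /z/; voiced fricatives become stops word-finally, yielding [d] there.
Hence 'mountain' is /ŋalɔlez/ underlyingly.

/ŋalɔlez/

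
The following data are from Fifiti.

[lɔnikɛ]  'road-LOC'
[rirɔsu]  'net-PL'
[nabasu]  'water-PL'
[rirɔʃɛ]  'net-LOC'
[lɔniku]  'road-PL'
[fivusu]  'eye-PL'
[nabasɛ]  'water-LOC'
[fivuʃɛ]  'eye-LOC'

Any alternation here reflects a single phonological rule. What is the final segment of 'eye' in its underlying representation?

/ʃ/

In [fivuʃɛ] and [fivusu] the final segment of 'eye' alternates: [ʃ] ~ [s].
The stem 'water' ([nabasɛ], [nabasu]) shows [s] unchanged in both environments, so [s] cannot be basic with [ʃ] derived before the LOC suffix.
The alternation reflects depalatalization: palato-alveolar /ʃ/ becomes [s] when no front vowel follows. /ʃ/ is underlying.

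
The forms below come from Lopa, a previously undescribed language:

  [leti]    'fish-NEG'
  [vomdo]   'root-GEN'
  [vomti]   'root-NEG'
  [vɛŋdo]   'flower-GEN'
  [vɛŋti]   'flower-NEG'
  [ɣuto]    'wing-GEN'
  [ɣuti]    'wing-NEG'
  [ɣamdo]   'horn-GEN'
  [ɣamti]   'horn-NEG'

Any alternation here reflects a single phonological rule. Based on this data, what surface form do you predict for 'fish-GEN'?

[leto]

The GEN morpheme has two allomorphs, [-do] and [-to].
The NEG suffix, which begins with [t], is invariant after every stem; so [t] is not altered by any rule here.
So the underlying form is /-do/, and voiced stops become voiceless after a vowel.
After 'fish', which ends in a vowel, the suffix surfaces as [-to], giving [leto].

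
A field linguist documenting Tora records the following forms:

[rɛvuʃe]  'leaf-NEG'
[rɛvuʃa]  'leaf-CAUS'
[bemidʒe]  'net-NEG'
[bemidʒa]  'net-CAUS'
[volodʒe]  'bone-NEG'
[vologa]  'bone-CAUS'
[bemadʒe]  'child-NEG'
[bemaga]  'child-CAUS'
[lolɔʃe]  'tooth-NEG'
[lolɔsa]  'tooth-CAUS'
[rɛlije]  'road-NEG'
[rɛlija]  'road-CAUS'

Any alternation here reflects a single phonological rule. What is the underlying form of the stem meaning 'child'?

The root 'child' surfaces as [bemadʒe] and [bemaga], with a stem-final [dʒ] ~ [g] alternation.
Compare 'net', with invariant [dʒ] in [bemidʒe] and [bemidʒa]: an analysis with underlying /dʒ/ and a rule producing [g] before the CAUS suffix would wrongly predict alternation here too.
The underlying segment must be /g/; /g/ and /s/ become palato-alveolar [dʒ] and [ʃ] before a front vowel, yielding [dʒ] there.
So 'child' = /bemag/.

/bemag/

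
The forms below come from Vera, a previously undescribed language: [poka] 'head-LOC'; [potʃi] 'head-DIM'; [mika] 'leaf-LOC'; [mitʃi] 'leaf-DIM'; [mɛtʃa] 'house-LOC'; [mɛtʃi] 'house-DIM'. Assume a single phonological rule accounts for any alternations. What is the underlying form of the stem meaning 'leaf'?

/mik/

In [mika] and [mitʃi] the final segment of 'leaf' alternates: [k] ~ [tʃ].
But 'house' keeps [tʃ] in both environments ([mɛtʃa], [mɛtʃi]), so there is no rule changing /tʃ/ to [k] before the LOC suffix.
The underlying segment must be /k/; /k/ becomes palato-alveolar [tʃ] before a front vowel, yielding [tʃ] there.
So 'leaf' = /mik/.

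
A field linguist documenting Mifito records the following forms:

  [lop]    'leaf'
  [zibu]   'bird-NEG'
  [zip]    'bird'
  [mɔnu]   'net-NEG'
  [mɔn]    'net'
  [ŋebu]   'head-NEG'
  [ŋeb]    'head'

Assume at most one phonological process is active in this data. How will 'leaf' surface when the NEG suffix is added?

[lobu]

In [zibu] and [zip] the final segment of 'bird' alternates: [b] ~ [p].
If /b/ were underlying and a rule turned it into [p] in isolation, 'head' would also alternate; but it has [b] in both [ŋebu] and [ŋeb].
So /p/ is underlying, and a rule of intervocalic voicing — voiceless stops become voiced between vowels — gives [b].
From [lop] the stem 'leaf' is /lop/; between vowels this yields [lobu].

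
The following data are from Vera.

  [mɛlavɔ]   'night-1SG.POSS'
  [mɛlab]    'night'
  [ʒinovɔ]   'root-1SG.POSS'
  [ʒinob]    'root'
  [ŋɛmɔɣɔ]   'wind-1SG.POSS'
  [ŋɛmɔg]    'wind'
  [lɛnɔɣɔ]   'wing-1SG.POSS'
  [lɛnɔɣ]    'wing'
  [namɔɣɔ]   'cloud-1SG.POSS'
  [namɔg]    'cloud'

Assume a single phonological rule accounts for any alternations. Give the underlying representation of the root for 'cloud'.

In [namɔɣɔ] and [namɔg] the final segment of 'cloud' alternates: [ɣ] ~ [g].
Compare 'wing', with invariant [ɣ] in [lɛnɔɣɔ] and [lɛnɔɣ]: an analysis with underlying /ɣ/ and a rule producing [g] in isolation would wrongly predict alternation here too.
Therefore /g/ is basic and [ɣ] is derived by intervocalic spirantization (voiced stops become fricatives between vowels).

/namɔg/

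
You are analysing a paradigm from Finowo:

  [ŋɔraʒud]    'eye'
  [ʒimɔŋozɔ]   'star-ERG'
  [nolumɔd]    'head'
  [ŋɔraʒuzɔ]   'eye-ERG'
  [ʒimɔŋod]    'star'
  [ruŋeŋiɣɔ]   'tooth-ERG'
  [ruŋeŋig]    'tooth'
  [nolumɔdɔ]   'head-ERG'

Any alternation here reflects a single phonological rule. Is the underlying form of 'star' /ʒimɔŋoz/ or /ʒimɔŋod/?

The stem for 'star' ends in [d] in [ʒimɔŋod] but [z] in [ʒimɔŋozɔ].
Compare 'head', with invariant [d] in [nolumɔd] and [nolumɔdɔ]: an analysis with underlying /d/ and a rule producing [z] before the ERG suffix would wrongly predict alternation here too.
The underlying segment must be /z/; voiced fricatives become stops word-finally, yielding [d] there.

/ʒimɔŋoz/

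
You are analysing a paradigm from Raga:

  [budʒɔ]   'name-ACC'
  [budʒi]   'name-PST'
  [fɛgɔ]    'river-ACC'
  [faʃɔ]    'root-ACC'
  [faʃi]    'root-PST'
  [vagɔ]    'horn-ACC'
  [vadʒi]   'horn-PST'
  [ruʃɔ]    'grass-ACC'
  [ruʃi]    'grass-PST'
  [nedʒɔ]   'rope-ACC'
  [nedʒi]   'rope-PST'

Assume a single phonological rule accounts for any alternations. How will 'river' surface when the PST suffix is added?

In [vagɔ] and [vadʒi] the final segment of 'horn' alternates: [g] ~ [dʒ].
Compare 'name', with invariant [dʒ] in [budʒɔ] and [budʒi]: an analysis with underlying /dʒ/ and a rule producing [g] before the ACC suffix would wrongly predict alternation here too.
The underlying segment must be /g/; /g/ becomes palato-alveolar [dʒ] before a front vowel, yielding [dʒ] there.
The one attested form of 'river', [fɛgɔ], shows underlying /fɛg/. Applying the same rule before a front vowel gives [fɛdʒi].

[fɛdʒi]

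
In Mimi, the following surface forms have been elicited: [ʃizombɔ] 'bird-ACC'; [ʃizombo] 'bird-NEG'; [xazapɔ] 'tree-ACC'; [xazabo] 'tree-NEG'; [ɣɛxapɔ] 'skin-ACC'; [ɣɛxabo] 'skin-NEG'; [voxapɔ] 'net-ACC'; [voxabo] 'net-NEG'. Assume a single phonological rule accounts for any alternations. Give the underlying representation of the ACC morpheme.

/-pɔ/

The ACC morpheme has two allomorphs, [-bɔ] and [-pɔ].
The NEG suffix, which begins with [b], is invariant after every stem; so [b] is not altered by any rule here.
So the underlying form is /-pɔ/, and voiceless stops become voiced after a nasal.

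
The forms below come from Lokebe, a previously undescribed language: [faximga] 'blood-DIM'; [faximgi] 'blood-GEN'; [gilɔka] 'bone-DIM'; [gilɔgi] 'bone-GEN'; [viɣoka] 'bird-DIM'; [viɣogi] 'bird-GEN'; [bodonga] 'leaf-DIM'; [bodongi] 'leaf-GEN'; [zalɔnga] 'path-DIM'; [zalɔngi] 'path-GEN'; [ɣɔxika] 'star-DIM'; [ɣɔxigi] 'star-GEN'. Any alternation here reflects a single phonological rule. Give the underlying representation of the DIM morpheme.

The DIM suffix surfaces as [-ga] and [-ka], depending on the final segment of the stem.
The GEN suffix, which begins with [g], is invariant after every stem; so [g] is not altered by any rule here.
The DIM suffix is therefore /-ka/ underlyingly, with post-nasal voicing: voiceless stops become voiced after a nasal.

/-ka/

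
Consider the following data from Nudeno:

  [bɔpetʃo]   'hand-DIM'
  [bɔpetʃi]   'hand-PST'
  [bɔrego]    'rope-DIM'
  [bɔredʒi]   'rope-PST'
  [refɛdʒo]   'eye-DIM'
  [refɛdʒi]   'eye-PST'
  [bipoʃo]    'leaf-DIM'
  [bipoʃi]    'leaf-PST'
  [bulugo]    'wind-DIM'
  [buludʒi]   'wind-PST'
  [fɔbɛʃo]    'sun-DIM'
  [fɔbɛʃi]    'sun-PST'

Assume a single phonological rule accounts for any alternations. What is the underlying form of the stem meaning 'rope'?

/bɔreg/

The root 'rope' surfaces as [bɔrego] and [bɔredʒi], with a stem-final [g] ~ [dʒ] alternation.
If /dʒ/ were underlying and a rule turned it into [g] before the DIM suffix, 'eye' would also alternate; but it has [dʒ] in both [refɛdʒo] and [refɛdʒi].
The alternation reflects palatalization before a front vowel: /g/ becomes palato-alveolar [dʒ] before a front vowel. /g/ is underlying.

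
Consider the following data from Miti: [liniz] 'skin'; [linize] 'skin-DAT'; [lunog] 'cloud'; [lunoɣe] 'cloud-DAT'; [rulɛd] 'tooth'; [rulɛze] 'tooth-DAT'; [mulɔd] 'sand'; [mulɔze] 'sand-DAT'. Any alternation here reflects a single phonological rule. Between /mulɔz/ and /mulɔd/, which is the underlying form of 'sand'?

/mulɔd/

In [mulɔd] and [mulɔze] the final segment of 'sand' alternates: [d] ~ [z].
The stem 'skin' ([liniz], [linize]) shows [z] unchanged in both environments, so [z] cannot be basic with [d] derived in isolation.
So /d/ is underlying, and a rule of intervocalic spirantization — voiced stops become fricatives between vowels — gives [z].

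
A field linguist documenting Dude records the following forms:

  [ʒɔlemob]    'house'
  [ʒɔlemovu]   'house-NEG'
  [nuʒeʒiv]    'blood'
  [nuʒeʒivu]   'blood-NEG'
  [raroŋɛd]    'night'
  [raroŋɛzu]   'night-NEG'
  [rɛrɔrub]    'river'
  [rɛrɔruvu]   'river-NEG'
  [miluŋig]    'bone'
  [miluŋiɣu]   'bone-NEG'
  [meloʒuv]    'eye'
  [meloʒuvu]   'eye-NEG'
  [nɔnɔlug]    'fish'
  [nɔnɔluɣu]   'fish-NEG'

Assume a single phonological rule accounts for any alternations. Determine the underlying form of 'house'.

/ʒɔlemob/

In [ʒɔlemob] and [ʒɔlemovu] the final segment of 'house' alternates: [b] ~ [v].
The stem 'blood' ([nuʒeʒiv], [nuʒeʒivu]) shows [v] unchanged in both environments, so [v] cannot be basic with [b] derived in isolation.
The underlying segment must be /b/; voiced stops become fricatives between vowels, yielding [v] there.
So 'house' = /ʒɔlemob/.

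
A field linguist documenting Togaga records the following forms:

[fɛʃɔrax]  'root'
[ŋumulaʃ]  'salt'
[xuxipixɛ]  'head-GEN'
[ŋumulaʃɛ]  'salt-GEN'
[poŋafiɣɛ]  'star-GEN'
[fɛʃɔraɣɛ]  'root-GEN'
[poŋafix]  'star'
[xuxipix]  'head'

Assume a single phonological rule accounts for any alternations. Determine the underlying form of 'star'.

The root 'star' surfaces as [poŋafiɣɛ] and [poŋafix], with a stem-final [ɣ] ~ [x] alternation.
But 'head' keeps [x] in both environments ([xuxipixɛ], [xuxipix]), so there is no rule changing /x/ to [ɣ] before the GEN suffix.
Therefore /ɣ/ is basic and [x] is derived by word-final obstruent devoicing (voiced obstruents become voiceless word-finally).
The underlying form of 'star' is therefore /poŋafiɣ/.

/poŋafiɣ/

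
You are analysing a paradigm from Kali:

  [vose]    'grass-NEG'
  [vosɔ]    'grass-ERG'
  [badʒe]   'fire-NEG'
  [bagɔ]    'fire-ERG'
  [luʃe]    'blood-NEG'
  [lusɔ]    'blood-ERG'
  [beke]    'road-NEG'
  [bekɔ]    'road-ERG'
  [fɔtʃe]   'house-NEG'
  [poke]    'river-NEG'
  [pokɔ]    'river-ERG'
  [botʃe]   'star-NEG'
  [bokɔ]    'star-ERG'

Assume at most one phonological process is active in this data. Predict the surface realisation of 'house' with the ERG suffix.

The stem for 'star' ends in [tʃ] in [botʃe] but [k] in [bokɔ].
Compare 'road', with invariant [k] in [beke] and [bekɔ]: an analysis with underlying /k/ and a rule producing [tʃ] before the NEG suffix would wrongly predict alternation here too.
Therefore /tʃ/ is basic and [k] is derived by depalatalization (palato-alveolar /tʃ/, /dʒ/ and /ʃ/ become [k], [g] and [s] when no front vowel follows).
The one attested form of 'house', [fɔtʃe], shows underlying /fɔtʃ/. Applying the same rule when no front vowel follows gives [fɔkɔ].

[fɔkɔ]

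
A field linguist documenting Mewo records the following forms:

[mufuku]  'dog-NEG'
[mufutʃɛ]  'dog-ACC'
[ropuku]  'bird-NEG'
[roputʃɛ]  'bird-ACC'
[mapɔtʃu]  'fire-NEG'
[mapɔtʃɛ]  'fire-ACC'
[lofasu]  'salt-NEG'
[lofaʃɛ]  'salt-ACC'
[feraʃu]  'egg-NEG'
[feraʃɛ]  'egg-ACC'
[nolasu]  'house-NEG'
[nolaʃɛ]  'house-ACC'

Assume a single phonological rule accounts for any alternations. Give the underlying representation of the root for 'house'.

The root 'house' surfaces as [nolasu] and [nolaʃɛ], with a stem-final [s] ~ [ʃ] alternation.
Compare 'egg', with invariant [ʃ] in [feraʃu] and [feraʃɛ]: an analysis with underlying /ʃ/ and a rule producing [s] before the NEG suffix would wrongly predict alternation here too.
The alternation reflects palatalization before a front vowel: /k/ and /s/ become palato-alveolar [tʃ] and [ʃ] before a front vowel. /s/ is underlying.

/nolas/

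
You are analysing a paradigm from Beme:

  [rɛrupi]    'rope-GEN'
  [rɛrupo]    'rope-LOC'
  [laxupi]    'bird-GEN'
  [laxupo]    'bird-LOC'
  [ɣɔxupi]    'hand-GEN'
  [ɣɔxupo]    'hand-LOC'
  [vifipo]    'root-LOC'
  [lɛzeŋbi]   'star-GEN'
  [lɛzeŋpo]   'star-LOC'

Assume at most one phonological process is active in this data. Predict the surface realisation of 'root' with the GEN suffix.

[vifipi]

The GEN morpheme has two allomorphs, [-bi] and [-pi].
By contrast the LOC suffix keeps its initial [p] throughout — that segment must be underlying.
The GEN suffix is therefore /-bi/ underlyingly, with post-vocalic devoicing: voiced stops become voiceless after a vowel.
After 'root', which ends in a vowel, the suffix surfaces as [-pi], giving [vifipi].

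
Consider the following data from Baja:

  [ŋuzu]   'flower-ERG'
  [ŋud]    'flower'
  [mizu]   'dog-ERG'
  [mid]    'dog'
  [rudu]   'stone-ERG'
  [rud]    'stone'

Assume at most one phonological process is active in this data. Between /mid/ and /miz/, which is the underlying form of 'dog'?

In [mizu] and [mid] the final segment of 'dog' alternates: [z] ~ [d].
But 'stone' keeps [d] in both environments ([rudu], [rud]), so there is no rule changing /d/ to [z] before the ERG suffix.
The underlying segment must be /z/; voiced fricatives become stops word-finally, yielding [d] there.

/miz/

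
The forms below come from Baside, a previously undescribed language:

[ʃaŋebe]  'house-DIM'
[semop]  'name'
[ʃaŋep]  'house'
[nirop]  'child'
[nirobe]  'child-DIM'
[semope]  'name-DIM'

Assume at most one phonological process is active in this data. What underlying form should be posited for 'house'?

In [ʃaŋep] and [ʃaŋebe] the final segment of 'house' alternates: [p] ~ [b].
But 'name' keeps [p] in both environments ([semop], [semope]), so there is no rule changing /p/ to [b] before the DIM suffix.
So /b/ is underlying, and a rule of word-final obstruent devoicing — voiced obstruents become voiceless word-finally — gives [p].

/ʃaŋeb/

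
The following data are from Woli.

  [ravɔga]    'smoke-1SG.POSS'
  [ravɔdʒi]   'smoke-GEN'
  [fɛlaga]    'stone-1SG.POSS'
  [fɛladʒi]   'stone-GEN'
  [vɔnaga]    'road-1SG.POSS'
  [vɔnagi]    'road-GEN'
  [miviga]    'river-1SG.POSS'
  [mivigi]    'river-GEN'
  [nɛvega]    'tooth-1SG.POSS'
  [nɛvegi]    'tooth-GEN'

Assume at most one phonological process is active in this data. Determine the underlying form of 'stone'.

The root 'stone' surfaces as [fɛlaga] and [fɛladʒi], with a stem-final [g] ~ [dʒ] alternation.
The stem 'tooth' ([nɛvega], [nɛvegi]) shows [g] unchanged in both environments, so [g] cannot be basic with [dʒ] derived before the GEN suffix.
The underlying segment must be /dʒ/; palato-alveolar /dʒ/ becomes [g] when no front vowel follows, yielding [g] there.

/fɛladʒ/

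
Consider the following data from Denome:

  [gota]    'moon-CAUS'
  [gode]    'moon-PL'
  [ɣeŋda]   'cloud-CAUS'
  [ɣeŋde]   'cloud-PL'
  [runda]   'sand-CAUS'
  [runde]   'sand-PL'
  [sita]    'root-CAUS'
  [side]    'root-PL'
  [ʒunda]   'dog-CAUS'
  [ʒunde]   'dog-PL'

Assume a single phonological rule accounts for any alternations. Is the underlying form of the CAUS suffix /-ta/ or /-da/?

/-ta/

The CAUS suffix surfaces as [-da] and [-ta], depending on the final segment of the stem.
The PL suffix, which begins with [d], is invariant after every stem; so [d] is not altered by any rule here.
The CAUS suffix is therefore /-ta/ underlyingly, with post-nasal voicing: voiceless stops become voiced after a nasal.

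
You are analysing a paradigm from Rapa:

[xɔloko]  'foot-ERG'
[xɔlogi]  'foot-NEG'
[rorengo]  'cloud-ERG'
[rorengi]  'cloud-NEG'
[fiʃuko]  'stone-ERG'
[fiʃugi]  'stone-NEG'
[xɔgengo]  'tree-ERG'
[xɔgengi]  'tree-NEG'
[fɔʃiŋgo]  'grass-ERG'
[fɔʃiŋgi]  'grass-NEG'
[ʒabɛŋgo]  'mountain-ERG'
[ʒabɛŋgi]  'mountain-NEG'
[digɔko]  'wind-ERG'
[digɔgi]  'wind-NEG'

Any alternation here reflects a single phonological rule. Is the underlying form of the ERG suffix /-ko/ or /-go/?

The ERG suffix surfaces as [-go] and [-ko], depending on the final segment of the stem.
By contrast the NEG suffix keeps its initial [g] throughout — that segment must be underlying.
So the underlying form is /-ko/, and voiceless stops become voiced after a nasal.

/-ko/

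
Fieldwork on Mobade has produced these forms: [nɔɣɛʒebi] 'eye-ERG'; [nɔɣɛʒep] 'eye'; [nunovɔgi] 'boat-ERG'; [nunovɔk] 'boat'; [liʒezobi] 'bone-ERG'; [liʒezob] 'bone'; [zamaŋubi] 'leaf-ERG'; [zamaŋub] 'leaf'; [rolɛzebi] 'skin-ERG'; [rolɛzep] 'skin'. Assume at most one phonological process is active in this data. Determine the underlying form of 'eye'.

/nɔɣɛʒep/

'eye' shows [b] ~ [p] at the end of the stem ([nɔɣɛʒebi] vs [nɔɣɛʒep]).
If /b/ were underlying and a rule turned it into [p] in isolation, 'leaf' would also alternate; but it has [b] in both [zamaŋubi] and [zamaŋub].
The alternation reflects intervocalic voicing: voiceless stops become voiced between vowels. /p/ is underlying.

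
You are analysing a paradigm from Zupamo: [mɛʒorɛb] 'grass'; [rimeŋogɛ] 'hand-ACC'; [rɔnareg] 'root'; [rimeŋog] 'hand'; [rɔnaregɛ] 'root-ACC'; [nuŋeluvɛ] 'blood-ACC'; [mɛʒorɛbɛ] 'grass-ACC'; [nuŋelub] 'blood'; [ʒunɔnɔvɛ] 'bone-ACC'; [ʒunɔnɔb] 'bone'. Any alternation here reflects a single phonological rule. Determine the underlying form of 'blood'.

'blood' shows [v] ~ [b] at the end of the stem ([nuŋeluvɛ] vs [nuŋelub]).
If /b/ were underlying and a rule turned it into [v] before the ACC suffix, 'grass' would also alternate; but it has [b] in both [mɛʒorɛbɛ] and [mɛʒorɛb].
So /v/ is underlying, and a rule of word-final hardening — voiced fricatives become stops word-finally — gives [b].

/nuŋeluv/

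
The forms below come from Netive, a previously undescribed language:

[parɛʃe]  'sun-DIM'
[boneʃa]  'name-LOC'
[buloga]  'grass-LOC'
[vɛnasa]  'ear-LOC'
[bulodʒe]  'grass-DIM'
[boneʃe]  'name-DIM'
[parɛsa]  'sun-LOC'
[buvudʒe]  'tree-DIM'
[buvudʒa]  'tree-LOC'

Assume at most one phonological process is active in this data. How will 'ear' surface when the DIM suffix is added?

[vɛnaʃe]

In [parɛsa] and [parɛʃe] the final segment of 'sun' alternates: [s] ~ [ʃ].
If /ʃ/ were underlying and a rule turned it into [s] before the LOC suffix, 'name' would also alternate; but it has [ʃ] in both [boneʃa] and [boneʃe].
The alternation reflects palatalization before a front vowel: /g/ and /s/ become palato-alveolar [dʒ] and [ʃ] before a front vowel. /s/ is underlying.
The one attested form of 'ear', [vɛnasa], shows underlying /vɛnas/. Applying the same rule before a front vowel gives [vɛnaʃe].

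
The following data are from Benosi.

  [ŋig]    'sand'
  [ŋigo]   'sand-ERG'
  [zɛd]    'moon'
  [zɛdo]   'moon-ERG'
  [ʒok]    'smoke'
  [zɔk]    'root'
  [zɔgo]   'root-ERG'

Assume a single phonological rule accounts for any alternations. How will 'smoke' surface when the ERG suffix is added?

'root' shows [k] ~ [g] at the end of the stem ([zɔk] vs [zɔgo]).
The stem 'sand' ([ŋig], [ŋigo]) shows [g] unchanged in both environments, so [g] cannot be basic with [k] derived in isolation.
The alternation reflects intervocalic voicing: voiceless stops become voiced between vowels. /k/ is underlying.
From [ʒok] the stem 'smoke' is /ʒok/; between vowels this yields [ʒogo].

[ʒogo]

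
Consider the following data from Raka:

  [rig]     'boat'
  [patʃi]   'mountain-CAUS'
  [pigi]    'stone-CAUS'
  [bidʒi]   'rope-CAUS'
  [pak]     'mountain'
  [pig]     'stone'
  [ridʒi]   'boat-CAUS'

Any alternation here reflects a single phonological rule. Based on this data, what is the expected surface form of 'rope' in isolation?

'boat' shows [dʒ] ~ [g] at the end of the stem ([ridʒi] vs [rig]).
Compare 'stone', with invariant [g] in [pigi] and [pig]: an analysis with underlying /g/ and a rule producing [dʒ] before the CAUS suffix would wrongly predict alternation here too.
Therefore /dʒ/ is basic and [g] is derived by depalatalization (palato-alveolar /tʃ/ and /dʒ/ become [k] and [g] when no front vowel follows).
From [bidʒi] the stem 'rope' is /bidʒ/; when no front vowel follows this yields [big].

[big]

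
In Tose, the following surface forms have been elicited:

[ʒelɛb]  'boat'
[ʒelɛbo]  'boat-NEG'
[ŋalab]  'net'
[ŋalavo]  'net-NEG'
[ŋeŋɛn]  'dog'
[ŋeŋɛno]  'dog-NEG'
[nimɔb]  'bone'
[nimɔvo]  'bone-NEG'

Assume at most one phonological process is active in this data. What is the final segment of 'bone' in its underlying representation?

In [nimɔb] and [nimɔvo] the final segment of 'bone' alternates: [b] ~ [v].
But 'boat' keeps [b] in both environments ([ʒelɛb], [ʒelɛbo]), so there is no rule changing /b/ to [v] before the NEG suffix.
The underlying segment must be /v/; voiced fricatives become stops word-finally, yielding [b] there.

/v/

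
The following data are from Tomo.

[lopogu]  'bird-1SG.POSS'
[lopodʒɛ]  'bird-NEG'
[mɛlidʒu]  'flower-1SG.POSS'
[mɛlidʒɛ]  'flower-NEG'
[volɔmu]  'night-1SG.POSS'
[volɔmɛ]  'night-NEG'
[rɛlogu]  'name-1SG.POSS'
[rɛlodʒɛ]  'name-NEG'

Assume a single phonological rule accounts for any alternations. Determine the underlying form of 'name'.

/rɛlog/

'name' shows [g] ~ [dʒ] at the end of the stem ([rɛlogu] vs [rɛlodʒɛ]).
Compare 'flower', with invariant [dʒ] in [mɛlidʒu] and [mɛlidʒɛ]: an analysis with underlying /dʒ/ and a rule producing [g] before the 1SG.POSS suffix would wrongly predict alternation here too.
Therefore /g/ is basic and [dʒ] is derived by palatalization before a front vowel (/g/ becomes palato-alveolar [dʒ] before a front vowel).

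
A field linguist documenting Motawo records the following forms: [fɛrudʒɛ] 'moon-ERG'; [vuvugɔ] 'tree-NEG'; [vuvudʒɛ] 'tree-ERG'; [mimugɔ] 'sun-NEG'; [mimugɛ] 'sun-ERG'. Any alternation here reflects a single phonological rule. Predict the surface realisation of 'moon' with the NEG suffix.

[fɛrugɔ]

The root 'tree' surfaces as [vuvugɔ] and [vuvudʒɛ], with a stem-final [g] ~ [dʒ] alternation.
The stem 'sun' ([mimugɔ], [mimugɛ]) shows [g] unchanged in both environments, so [g] cannot be basic with [dʒ] derived before the ERG suffix.
So /dʒ/ is underlying, and a rule of depalatalization — palato-alveolar /dʒ/ becomes [g] when no front vowel follows — gives [g].
From [fɛrudʒɛ] the stem 'moon' is /fɛrudʒ/; when no front vowel follows this yields [fɛrugɔ].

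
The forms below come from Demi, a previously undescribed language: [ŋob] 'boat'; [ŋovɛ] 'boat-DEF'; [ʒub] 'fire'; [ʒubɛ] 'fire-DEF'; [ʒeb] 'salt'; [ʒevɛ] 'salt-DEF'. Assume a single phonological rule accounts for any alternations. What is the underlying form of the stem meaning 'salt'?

The root 'salt' surfaces as [ʒeb] and [ʒevɛ], with a stem-final [b] ~ [v] alternation.
The stem 'fire' ([ʒub], [ʒubɛ]) shows [b] unchanged in both environments, so [b] cannot be basic with [v] derived before the DEF suffix.
The underlying segment must be /v/; voiced fricatives become stops word-finally, yielding [b] there.
Hence 'salt' is /ʒev/ underlyingly.

/ʒev/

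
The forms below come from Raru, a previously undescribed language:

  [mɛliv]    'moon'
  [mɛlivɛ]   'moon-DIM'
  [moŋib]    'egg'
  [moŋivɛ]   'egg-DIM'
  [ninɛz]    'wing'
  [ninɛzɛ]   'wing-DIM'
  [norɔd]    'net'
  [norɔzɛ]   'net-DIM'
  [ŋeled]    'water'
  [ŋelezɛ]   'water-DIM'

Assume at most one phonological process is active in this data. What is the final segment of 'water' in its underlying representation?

/d/

'water' shows [d] ~ [z] at the end of the stem ([ŋeled] vs [ŋelezɛ]).
Compare 'wing', with invariant [z] in [ninɛz] and [ninɛzɛ]: an analysis with underlying /z/ and a rule producing [d] in isolation would wrongly predict alternation here too.
The underlying segment must be /d/; voiced stops become fricatives between vowels, yielding [z] there.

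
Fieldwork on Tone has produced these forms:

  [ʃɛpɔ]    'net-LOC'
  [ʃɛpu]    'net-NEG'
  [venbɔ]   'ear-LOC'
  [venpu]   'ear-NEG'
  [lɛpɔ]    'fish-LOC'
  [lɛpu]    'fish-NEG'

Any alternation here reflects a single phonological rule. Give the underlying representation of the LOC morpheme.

/-bɔ/

The LOC suffix surfaces as [-bɔ] and [-pɔ], depending on the final segment of the stem.
By contrast the NEG suffix keeps its initial [p] throughout — that segment must be underlying.
So the underlying form is /-bɔ/, and voiced stops become voiceless after a vowel.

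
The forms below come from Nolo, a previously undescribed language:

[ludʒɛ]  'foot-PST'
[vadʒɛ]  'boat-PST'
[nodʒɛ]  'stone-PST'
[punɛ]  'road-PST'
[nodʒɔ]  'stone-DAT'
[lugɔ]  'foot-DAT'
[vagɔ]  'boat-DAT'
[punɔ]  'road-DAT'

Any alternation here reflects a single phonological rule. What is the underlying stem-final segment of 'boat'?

In [vadʒɛ] and [vagɔ] the final segment of 'boat' alternates: [dʒ] ~ [g].
Compare 'stone', with invariant [dʒ] in [nodʒɛ] and [nodʒɔ]: an analysis with underlying /dʒ/ and a rule producing [g] before the DAT suffix would wrongly predict alternation here too.
The alternation reflects palatalization before a front vowel: /g/ becomes palato-alveolar [dʒ] before a front vowel. /g/ is underlying.

/g/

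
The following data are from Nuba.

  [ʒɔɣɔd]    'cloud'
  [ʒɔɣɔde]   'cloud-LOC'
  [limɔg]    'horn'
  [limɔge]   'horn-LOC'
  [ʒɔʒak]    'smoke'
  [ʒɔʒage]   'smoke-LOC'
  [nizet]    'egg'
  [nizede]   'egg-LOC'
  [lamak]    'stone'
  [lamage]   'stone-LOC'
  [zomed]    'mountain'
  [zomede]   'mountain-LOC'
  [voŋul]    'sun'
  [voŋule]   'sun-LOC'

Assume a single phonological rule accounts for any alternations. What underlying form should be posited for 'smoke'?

/ʒɔʒak/

'smoke' shows [k] ~ [g] at the end of the stem ([ʒɔʒak] vs [ʒɔʒage]).
The stem 'horn' ([limɔg], [limɔge]) shows [g] unchanged in both environments, so [g] cannot be basic with [k] derived in isolation.
The underlying segment must be /k/; voiceless stops become voiced between vowels, yielding [g] there.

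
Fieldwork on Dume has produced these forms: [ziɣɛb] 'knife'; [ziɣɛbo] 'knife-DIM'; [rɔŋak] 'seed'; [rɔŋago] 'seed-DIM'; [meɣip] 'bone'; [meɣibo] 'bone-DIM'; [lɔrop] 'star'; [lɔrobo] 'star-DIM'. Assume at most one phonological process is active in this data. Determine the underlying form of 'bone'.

/meɣip/

The root 'bone' surfaces as [meɣip] and [meɣibo], with a stem-final [p] ~ [b] alternation.
Compare 'knife', with invariant [b] in [ziɣɛb] and [ziɣɛbo]: an analysis with underlying /b/ and a rule producing [p] in isolation would wrongly predict alternation here too.
Therefore /p/ is basic and [b] is derived by intervocalic voicing (voiceless stops become voiced between vowels).
Hence 'bone' is /meɣip/ underlyingly.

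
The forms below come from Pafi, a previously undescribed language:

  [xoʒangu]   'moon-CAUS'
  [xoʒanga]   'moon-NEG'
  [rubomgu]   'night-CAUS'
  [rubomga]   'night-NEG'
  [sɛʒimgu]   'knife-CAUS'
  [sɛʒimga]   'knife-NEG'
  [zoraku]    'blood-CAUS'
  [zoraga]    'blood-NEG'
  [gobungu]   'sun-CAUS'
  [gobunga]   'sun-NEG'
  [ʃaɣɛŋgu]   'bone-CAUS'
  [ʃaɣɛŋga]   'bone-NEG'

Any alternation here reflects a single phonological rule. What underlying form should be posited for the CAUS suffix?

The CAUS suffix surfaces as [-gu] and [-ku], depending on the final segment of the stem.
By contrast the NEG suffix keeps its initial [g] throughout — that segment must be underlying.
So the underlying form is /-ku/, and voiceless stops become voiced after a nasal.

/-ku/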